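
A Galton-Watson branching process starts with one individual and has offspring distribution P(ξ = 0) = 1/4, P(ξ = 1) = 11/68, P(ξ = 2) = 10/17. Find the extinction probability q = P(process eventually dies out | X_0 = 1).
q = 17/40

The pgf is f(s) = 1/4 + 11/68·s + 10/17·s². The extinction probability q is the smallest fixed point of f in [0, 1]. Setting s = f(s):
  10/17·s² + (11/68 − 1)·s + 1/4 = 0
  10/17·s² − (1/4 + 10/17)·s + 1/4 = 0
which factors as (s − 1)·(10/17·s − 1/4) = 0, giving roots s = 1 and s = (1/4)/(10/17) = 17/40.
Mean offspring μ = 11/68 + 2·10/17 = 91/68 > 1 (supercritical), so q < 1. The extinction probability is the smaller root: q = (1/4)/(10/17) = 17/40.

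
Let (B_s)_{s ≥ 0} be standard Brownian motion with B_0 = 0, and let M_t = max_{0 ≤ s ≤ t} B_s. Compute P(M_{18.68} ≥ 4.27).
P(M_{18.68} ≥ 4.27) = 2·P(B_{18.68} ≥ 4.27) = 2(1 − Φ(4.27/√18.68)) ≈ 0.3232

By the reflection principle for Brownian motion, P(M_t ≥ a) = 2 · P(B_t ≥ a) for a ≥ 0. Since B_t ~ N(0, t), P(B_t ≥ 4.27) = 1 − Φ(4.27/√t) = 1 − Φ(4.27/√18.68) = 1 − Φ(0.9880). So
  P(M_{18.68} ≥ 4.27) = 2(1 − Φ(0.9880)) ≈ 0.3232.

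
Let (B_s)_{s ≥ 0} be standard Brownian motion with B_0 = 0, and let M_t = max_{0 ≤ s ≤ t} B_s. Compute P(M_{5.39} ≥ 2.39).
P(M_{5.39} ≥ 2.39) = 2·P(B_{5.39} ≥ 2.39) = 2(1 − Φ(2.39/√5.39)) ≈ 0.3033

By the reflection principle for Brownian motion, P(M_t ≥ a) = 2 · P(B_t ≥ a) for a ≥ 0. Since B_t ~ N(0, t), P(B_t ≥ 2.39) = 1 − Φ(2.39/√t) = 1 − Φ(2.39/√5.39) = 1 − Φ(1.0294). So
  P(M_{5.39} ≥ 2.39) = 2(1 − Φ(1.0294)) ≈ 0.3033.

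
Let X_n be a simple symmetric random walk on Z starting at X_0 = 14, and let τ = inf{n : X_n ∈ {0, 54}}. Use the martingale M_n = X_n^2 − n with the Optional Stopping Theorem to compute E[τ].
E[τ] = 560

M_n = X_n^2 − n is a martingale (since E[X_{n+1}^2 | F_n] = X_n^2 + 1). By OST (τ has finite mean in a bounded region), E[M_τ] = E[M_0] = X_0^2 − 0 = 14^2 = 196. Also E[M_τ] = E[X_τ^2] − E[τ]. The walk exits at 0 or 54, with P(hit 54 first) = 14/54, so E[X_τ^2] = 54^2 · 14/54 + 0 = 756. Thus E[τ] = E[X_τ^2] − E[M_τ] = 756 − 196 = 560 = 14(54 − 14) = 560.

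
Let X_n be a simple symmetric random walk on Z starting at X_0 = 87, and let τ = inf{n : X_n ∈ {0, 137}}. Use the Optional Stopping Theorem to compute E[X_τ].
E[X_τ] = 87

X_n is a martingale and τ is a bounded-mean stopping time (indeed τ is finite a.s. with bounded expectation since the walk is in a bounded region). By the OST, E[X_τ] = E[X_0] = 87. Equivalently: E[X_τ] = 137 · P(hit 137 first) + 0 · P(hit 0 first) = 137 · (87/137) = 87.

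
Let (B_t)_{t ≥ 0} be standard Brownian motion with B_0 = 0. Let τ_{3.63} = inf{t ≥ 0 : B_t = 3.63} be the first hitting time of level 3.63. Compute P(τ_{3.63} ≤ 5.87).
P(τ_{3.63} ≤ 5.87) = 2(1 − Φ(3.63/√5.87)) = 2(1 − Φ(1.4983)) ≈ 0.1341

By the reflection principle for standard BM, P(τ_b ≤ t) = 2 · P(B_t ≥ b). Since B_t ~ N(0, t), P(B_t ≥ 3.63) = 1 − Φ(3.63/√t) = 1 − Φ(3.63/√5.87) = 1 − Φ(1.4983) ≈ 0.06703. Doubling: P(τ_{3.63} ≤ 5.87) ≈ 2 · 0.06703 = 0.13406 ≈ 0.1341.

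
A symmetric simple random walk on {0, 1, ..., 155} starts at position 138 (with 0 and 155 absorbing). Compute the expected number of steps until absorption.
E[τ | X_0 = 138] = 2346

Let v_k = E[τ | X_0 = k]. Boundary: v_0 = v_155 = 0. Recurrence: v_k = 1 + (v_{k-1} + v_{k+1})/2 for 1 ≤ k ≤ 154. The particular solution to v_k − (v_{k-1} + v_{k+1})/2 = 1 is v_k = −k^2. Adding homogeneous solution A + B k and matching boundaries gives v_k = k (155 − k). Substituting k = 138: v_138 = 138 · 17 = 2346.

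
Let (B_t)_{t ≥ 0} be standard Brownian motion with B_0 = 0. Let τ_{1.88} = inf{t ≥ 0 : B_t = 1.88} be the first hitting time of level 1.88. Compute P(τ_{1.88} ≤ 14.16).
P(τ_{1.88} ≤ 14.16) = 2(1 − Φ(1.88/√14.16)) = 2(1 − Φ(0.4996)) ≈ 0.6174

By the reflection principle for standard BM, P(τ_b ≤ t) = 2 · P(B_t ≥ b). Since B_t ~ N(0, t), P(B_t ≥ 1.88) = 1 − Φ(1.88/√t) = 1 − Φ(1.88/√14.16) = 1 − Φ(0.4996) ≈ 0.30868. Doubling: P(τ_{1.88} ≤ 14.16) ≈ 2 · 0.30868 = 0.61736 ≈ 0.6174.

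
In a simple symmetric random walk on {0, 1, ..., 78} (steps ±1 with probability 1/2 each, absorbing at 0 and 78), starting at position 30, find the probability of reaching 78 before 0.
P(hit 78 before 0) = 30/78 = 5/13

Let u_k = P(hit 78 before 0 | start at k). Then u_0 = 0, u_78 = 1, and u_k = u_{k-1}/2 + u_{k+1}/2 for 1 ≤ k ≤ 77. This harmonic recurrence is solved by u_k = k/78, giving u_30 = 30/78 = 5/13.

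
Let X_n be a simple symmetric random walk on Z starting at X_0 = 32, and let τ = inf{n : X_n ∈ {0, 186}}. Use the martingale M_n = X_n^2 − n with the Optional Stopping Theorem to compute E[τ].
E[τ] = 4928

M_n = X_n^2 − n is a martingale (since E[X_{n+1}^2 | F_n] = X_n^2 + 1). By OST (τ has finite mean in a bounded region), E[M_τ] = E[M_0] = X_0^2 − 0 = 32^2 = 1024. Also E[M_τ] = E[X_τ^2] − E[τ]. The walk exits at 0 or 186, with P(hit 186 first) = 32/186, so E[X_τ^2] = 186^2 · 32/186 + 0 = 5952. Thus E[τ] = E[X_τ^2] − E[M_τ] = 5952 − 1024 = 4928 = 32(186 − 32) = 4928.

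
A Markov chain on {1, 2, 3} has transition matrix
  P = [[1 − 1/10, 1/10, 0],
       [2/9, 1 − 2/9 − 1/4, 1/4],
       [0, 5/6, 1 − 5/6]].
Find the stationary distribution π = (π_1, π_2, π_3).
π = (200/317, 90/317, 27/317)

This is a birth-death chain on three states, which satisfies detailed balance: π_1 · P_{12} = π_2 · P_{21} and π_2 · P_{23} = π_3 · P_{32}.
From π_1 · 1/10 = π_2 · 2/9: π_2/π_1 = (1/10)/(2/9) = 9/20.
From π_2 · 1/4 = π_3 · 5/6: π_3/π_2 = (1/4)/(5/6) = 3/10.
Take π_1 proportional to 1; then unnormalized π = (1, 9/20, 27/200). Normalize by dividing by the sum 317/200:
  π = (200/317, 90/317, 27/317).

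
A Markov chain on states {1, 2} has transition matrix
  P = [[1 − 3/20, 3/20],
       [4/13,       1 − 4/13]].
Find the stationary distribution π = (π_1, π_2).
π_1 = 80/119, π_2 = 39/119

Solve πP = π with π_1 + π_2 = 1. From πP = π: π_1 · (1 − 3/20) + π_2 · 4/13 = π_1 ⇒ π_2 · 4/13 = π_1 · 3/20 ⇒ π_2/π_1 = (3/20)/(4/13) = 39/80. Together with π_1 + π_2 = 1:
  π_1 = (4/13)/(3/20 + 4/13) = (4/13)/(119/260) = 80/119,
  π_2 = (3/20)/(3/20 + 4/13) = (3/20)/(119/260) = 39/119.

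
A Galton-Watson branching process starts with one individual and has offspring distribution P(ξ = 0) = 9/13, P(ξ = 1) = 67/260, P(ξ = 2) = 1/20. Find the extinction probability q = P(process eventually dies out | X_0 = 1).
q = 1

Mean offspring μ = 0·9/13 + 1·67/260 + 2·1/20 = 93/260 ≤ 1. For μ ≤ 1 with offspring not concentrated at 1, the Galton-Watson process goes extinct almost surely, so q = 1.
(Algebraic check: The pgf is f(s) = 9/13 + 67/260·s + 1/20·s². The extinction probability q is the smallest fixed point of f in [0, 1]. Setting s = f(s):
  1/20·s² + (67/260 − 1)·s + 9/13 = 0
  1/20·s² − (9/13 + 1/20)·s + 9/13 = 0
which factors as (s − 1)·(1/20·s − 9/13) = 0, giving roots s = 1 and s = (9/13)/(1/20) = 180/13. Since 180/13 ≥ 1, the smallest root in [0, 1] is s = 1.)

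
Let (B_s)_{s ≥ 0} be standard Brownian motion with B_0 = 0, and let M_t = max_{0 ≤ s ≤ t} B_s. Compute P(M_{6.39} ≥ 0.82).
P(M_{6.39} ≥ 0.82) = 2·P(B_{6.39} ≥ 0.82) = 2(1 − Φ(0.82/√6.39)) ≈ 0.7456

By the reflection principle for Brownian motion, P(M_t ≥ a) = 2 · P(B_t ≥ a) for a ≥ 0. Since B_t ~ N(0, t), P(B_t ≥ 0.82) = 1 − Φ(0.82/√t) = 1 − Φ(0.82/√6.39) = 1 − Φ(0.3244). So
  P(M_{6.39} ≥ 0.82) = 2(1 − Φ(0.3244)) ≈ 0.7456.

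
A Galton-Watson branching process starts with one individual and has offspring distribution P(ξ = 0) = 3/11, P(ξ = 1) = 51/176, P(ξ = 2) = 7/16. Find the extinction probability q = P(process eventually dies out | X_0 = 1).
q = 48/77

The pgf is f(s) = 3/11 + 51/176·s + 7/16·s². The extinction probability q is the smallest fixed point of f in [0, 1]. Setting s = f(s):
  7/16·s² + (51/176 − 1)·s + 3/11 = 0
  7/16·s² − (3/11 + 7/16)·s + 3/11 = 0
which factors as (s − 1)·(7/16·s − 3/11) = 0, giving roots s = 1 and s = (3/11)/(7/16) = 48/77.
Mean offspring μ = 51/176 + 2·7/16 = 205/176 > 1 (supercritical), so q < 1. The extinction probability is the smaller root: q = (3/11)/(7/16) = 48/77.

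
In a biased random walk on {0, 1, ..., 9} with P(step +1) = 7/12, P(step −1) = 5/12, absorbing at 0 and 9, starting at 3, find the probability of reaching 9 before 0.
P(hit 9 before 0) = (1 − (5/7)^3) / (1 − (5/7)^9) = 117649/176149

Let u_k denote P(reach 9 before 0 | start at k). Boundary: u_0 = 0, u_9 = 1. Recurrence: u_k = 7/12·u_{k+1} + 5/12·u_{k-1} for 1 ≤ k ≤ 8. Try u_k = A + B·r^k with r = q/p = (5/12)/(7/12) = 5/7. Substitution satisfies the recurrence; boundary conditions give:
  u_k = (1 − r^k) / (1 − r^N) = (1 − (5/7)^3) / (1 − (5/7)^9) = 117649/176149.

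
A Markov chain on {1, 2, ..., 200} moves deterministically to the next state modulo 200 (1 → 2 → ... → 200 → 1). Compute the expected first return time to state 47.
E[T_47 | X_0 = 47] = 200

The chain cycles deterministically, so starting at state 47 it returns in exactly 200 steps. Equivalently, the stationary distribution is uniform π_j = 1/200 for every state j, so by Kac's formula E[T_47] = 1/π_47 = 200.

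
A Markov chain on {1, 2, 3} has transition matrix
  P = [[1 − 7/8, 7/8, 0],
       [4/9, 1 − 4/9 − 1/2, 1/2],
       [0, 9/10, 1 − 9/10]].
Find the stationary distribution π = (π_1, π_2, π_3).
π = (16/65, 63/130, 7/26)

This is a birth-death chain on three states, which satisfies detailed balance: π_1 · P_{12} = π_2 · P_{21} and π_2 · P_{23} = π_3 · P_{32}.
From π_1 · 7/8 = π_2 · 4/9: π_2/π_1 = (7/8)/(4/9) = 63/32.
From π_2 · 1/2 = π_3 · 9/10: π_3/π_2 = (1/2)/(9/10) = 5/9.
Take π_1 proportional to 1; then unnormalized π = (1, 63/32, 35/32). Normalize by dividing by the sum 65/16:
  π = (16/65, 63/130, 7/26).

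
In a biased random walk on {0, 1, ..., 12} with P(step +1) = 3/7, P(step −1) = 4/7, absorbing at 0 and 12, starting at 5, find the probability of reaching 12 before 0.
P(hit 12 before 0) = (1 − (4/3)^5) / (1 − (4/3)^12) = 1708047/16245775

Let u_k denote P(reach 12 before 0 | start at k). Boundary: u_0 = 0, u_12 = 1. Recurrence: u_k = 3/7·u_{k+1} + 4/7·u_{k-1} for 1 ≤ k ≤ 11. Try u_k = A + B·r^k with r = q/p = (4/7)/(3/7) = 4/3. Substitution satisfies the recurrence; boundary conditions give:
  u_k = (1 − r^k) / (1 − r^N) = (1 − (4/3)^5) / (1 − (4/3)^12) = 1708047/16245775.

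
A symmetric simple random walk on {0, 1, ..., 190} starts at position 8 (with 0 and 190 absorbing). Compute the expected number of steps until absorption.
E[τ | X_0 = 8] = 1456

Let v_k = E[τ | X_0 = k]. Boundary: v_0 = v_190 = 0. Recurrence: v_k = 1 + (v_{k-1} + v_{k+1})/2 for 1 ≤ k ≤ 189. The particular solution to v_k − (v_{k-1} + v_{k+1})/2 = 1 is v_k = −k^2. Adding homogeneous solution A + B k and matching boundaries gives v_k = k (190 − k). Substituting k = 8: v_8 = 8 · 182 = 1456.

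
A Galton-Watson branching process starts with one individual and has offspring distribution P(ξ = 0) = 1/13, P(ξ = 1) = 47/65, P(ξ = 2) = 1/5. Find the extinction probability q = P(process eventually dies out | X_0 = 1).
q = 5/13

The pgf is f(s) = 1/13 + 47/65·s + 1/5·s². The extinction probability q is the smallest fixed point of f in [0, 1]. Setting s = f(s):
  1/5·s² + (47/65 − 1)·s + 1/13 = 0
  1/5·s² − (1/13 + 1/5)·s + 1/13 = 0
which factors as (s − 1)·(1/5·s − 1/13) = 0, giving roots s = 1 and s = (1/13)/(1/5) = 5/13.
Mean offspring μ = 47/65 + 2·1/5 = 73/65 > 1 (supercritical), so q < 1. The extinction probability is the smaller root: q = (1/13)/(1/5) = 5/13.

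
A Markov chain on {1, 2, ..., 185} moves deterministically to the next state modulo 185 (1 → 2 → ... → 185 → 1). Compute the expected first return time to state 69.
E[T_69 | X_0 = 69] = 185

The chain cycles deterministically, so starting at state 69 it returns in exactly 185 steps. Equivalently, the stationary distribution is uniform π_j = 1/185 for every state j, so by Kac's formula E[T_69] = 1/π_69 = 185.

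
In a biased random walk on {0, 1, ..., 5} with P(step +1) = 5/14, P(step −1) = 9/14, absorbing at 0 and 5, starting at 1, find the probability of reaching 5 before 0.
P(hit 5 before 0) = (1 − (9/5)^1) / (1 − (9/5)^5) = 625/13981

Let u_k denote P(reach 5 before 0 | start at k). Boundary: u_0 = 0, u_5 = 1. Recurrence: u_k = 5/14·u_{k+1} + 9/14·u_{k-1} for 1 ≤ k ≤ 4. Try u_k = A + B·r^k with r = q/p = (9/14)/(5/14) = 9/5. Substitution satisfies the recurrence; boundary conditions give:
  u_k = (1 − r^k) / (1 − r^N) = (1 − (9/5)^1) / (1 − (9/5)^5) = 625/13981.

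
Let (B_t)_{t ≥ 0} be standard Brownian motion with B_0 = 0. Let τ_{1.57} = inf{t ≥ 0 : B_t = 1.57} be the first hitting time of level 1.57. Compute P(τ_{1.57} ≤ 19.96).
P(τ_{1.57} ≤ 19.96) = 2(1 − Φ(1.57/√19.96)) = 2(1 − Φ(0.3514)) ≈ 0.7253

By the reflection principle for standard BM, P(τ_b ≤ t) = 2 · P(B_t ≥ b). Since B_t ~ N(0, t), P(B_t ≥ 1.57) = 1 − Φ(1.57/√t) = 1 − Φ(1.57/√19.96) = 1 − Φ(0.3514) ≈ 0.36264. Doubling: P(τ_{1.57} ≤ 19.96) ≈ 2 · 0.36264 = 0.72528 ≈ 0.7253.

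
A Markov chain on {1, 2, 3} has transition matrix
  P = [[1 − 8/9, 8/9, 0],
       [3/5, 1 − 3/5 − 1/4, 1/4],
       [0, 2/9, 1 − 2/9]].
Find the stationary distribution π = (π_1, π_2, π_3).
π = (27/112, 5/14, 45/112)

This is a birth-death chain on three states, which satisfies detailed balance: π_1 · P_{12} = π_2 · P_{21} and π_2 · P_{23} = π_3 · P_{32}.
From π_1 · 8/9 = π_2 · 3/5: π_2/π_1 = (8/9)/(3/5) = 40/27.
From π_2 · 1/4 = π_3 · 2/9: π_3/π_2 = (1/4)/(2/9) = 9/8.
Take π_1 proportional to 1; then unnormalized π = (1, 40/27, 5/3). Normalize by dividing by the sum 112/27:
  π = (27/112, 5/14, 45/112).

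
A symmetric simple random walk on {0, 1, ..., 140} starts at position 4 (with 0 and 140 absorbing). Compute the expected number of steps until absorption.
E[τ | X_0 = 4] = 544

Let v_k = E[τ | X_0 = k]. Boundary: v_0 = v_140 = 0. Recurrence: v_k = 1 + (v_{k-1} + v_{k+1})/2 for 1 ≤ k ≤ 139. The particular solution to v_k − (v_{k-1} + v_{k+1})/2 = 1 is v_k = −k^2. Adding homogeneous solution A + B k and matching boundaries gives v_k = k (140 − k). Substituting k = 4: v_4 = 4 · 136 = 544.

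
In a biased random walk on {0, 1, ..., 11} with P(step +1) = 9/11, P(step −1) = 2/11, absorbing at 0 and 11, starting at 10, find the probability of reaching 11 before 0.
P(hit 11 before 0) = (1 − (2/9)^10) / (1 − (2/9)^11) = 4483007199/4483008223

Let u_k denote P(reach 11 before 0 | start at k). Boundary: u_0 = 0, u_11 = 1. Recurrence: u_k = 9/11·u_{k+1} + 2/11·u_{k-1} for 1 ≤ k ≤ 10. Try u_k = A + B·r^k with r = q/p = (2/11)/(9/11) = 2/9. Substitution satisfies the recurrence; boundary conditions give:
  u_k = (1 − r^k) / (1 − r^N) = (1 − (2/9)^10) / (1 − (2/9)^11) = 4483007199/4483008223.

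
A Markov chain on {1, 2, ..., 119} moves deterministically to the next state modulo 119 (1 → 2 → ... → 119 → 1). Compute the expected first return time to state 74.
E[T_74 | X_0 = 74] = 119

The chain cycles deterministically, so starting at state 74 it returns in exactly 119 steps. Equivalently, the stationary distribution is uniform π_j = 1/119 for every state j, so by Kac's formula E[T_74] = 1/π_74 = 119.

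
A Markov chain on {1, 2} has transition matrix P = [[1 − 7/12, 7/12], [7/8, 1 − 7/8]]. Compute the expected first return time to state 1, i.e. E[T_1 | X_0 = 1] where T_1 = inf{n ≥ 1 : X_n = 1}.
E[T_1 | X_0 = 1] = 1/π_1 = 5/3

For an irreducible recurrent Markov chain with stationary distribution π, E[T_i | X_0 = i] = 1/π_i (Kac's formula). Here π_1 = (7/8)/(7/12 + 7/8) = (7/8)/(35/24) = 3/5, so E[T_1 | X_0 = 1] = 1/π_1 = (7/12 + 7/8)/(7/8) = (35/24)/(7/8) = 5/3.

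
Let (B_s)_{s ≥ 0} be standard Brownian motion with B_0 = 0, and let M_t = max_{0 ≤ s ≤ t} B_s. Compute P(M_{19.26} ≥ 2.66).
P(M_{19.26} ≥ 2.66) = 2·P(B_{19.26} ≥ 2.66) = 2(1 − Φ(2.66/√19.26)) ≈ 0.5444

By the reflection principle for Brownian motion, P(M_t ≥ a) = 2 · P(B_t ≥ a) for a ≥ 0. Since B_t ~ N(0, t), P(B_t ≥ 2.66) = 1 − Φ(2.66/√t) = 1 − Φ(2.66/√19.26) = 1 − Φ(0.6061). So
  P(M_{19.26} ≥ 2.66) = 2(1 − Φ(0.6061)) ≈ 0.5444.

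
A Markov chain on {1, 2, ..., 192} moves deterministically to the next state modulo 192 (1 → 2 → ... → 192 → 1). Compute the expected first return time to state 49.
E[T_49 | X_0 = 49] = 192

The chain cycles deterministically, so starting at state 49 it returns in exactly 192 steps. Equivalently, the stationary distribution is uniform π_j = 1/192 for every state j, so by Kac's formula E[T_49] = 1/π_49 = 192.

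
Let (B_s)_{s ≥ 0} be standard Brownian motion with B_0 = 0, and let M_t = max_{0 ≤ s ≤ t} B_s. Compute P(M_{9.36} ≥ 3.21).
P(M_{9.36} ≥ 3.21) = 2·P(B_{9.36} ≥ 3.21) = 2(1 − Φ(3.21/√9.36)) ≈ 0.2941

By the reflection principle for Brownian motion, P(M_t ≥ a) = 2 · P(B_t ≥ a) for a ≥ 0. Since B_t ~ N(0, t), P(B_t ≥ 3.21) = 1 − Φ(3.21/√t) = 1 − Φ(3.21/√9.36) = 1 − Φ(1.0492). So
  P(M_{9.36} ≥ 3.21) = 2(1 − Φ(1.0492)) ≈ 0.2941.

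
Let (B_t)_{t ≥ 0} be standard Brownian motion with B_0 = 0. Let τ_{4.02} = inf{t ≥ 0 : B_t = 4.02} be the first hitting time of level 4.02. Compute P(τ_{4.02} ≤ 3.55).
P(τ_{4.02} ≤ 3.55) = 2(1 − Φ(4.02/√3.55)) = 2(1 − Φ(2.1336)) ≈ 0.0329

By the reflection principle for standard BM, P(τ_b ≤ t) = 2 · P(B_t ≥ b). Since B_t ~ N(0, t), P(B_t ≥ 4.02) = 1 − Φ(4.02/√t) = 1 − Φ(4.02/√3.55) = 1 − Φ(2.1336) ≈ 0.01644. Doubling: P(τ_{4.02} ≤ 3.55) ≈ 2 · 0.01644 = 0.03288 ≈ 0.0329.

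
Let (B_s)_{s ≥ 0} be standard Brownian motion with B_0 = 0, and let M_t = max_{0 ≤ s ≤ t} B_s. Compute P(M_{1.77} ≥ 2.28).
P(M_{1.77} ≥ 2.28) = 2·P(B_{1.77} ≥ 2.28) = 2(1 − Φ(2.28/√1.77)) ≈ 0.0866

By the reflection principle for Brownian motion, P(M_t ≥ a) = 2 · P(B_t ≥ a) for a ≥ 0. Since B_t ~ N(0, t), P(B_t ≥ 2.28) = 1 − Φ(2.28/√t) = 1 − Φ(2.28/√1.77) = 1 − Φ(1.7138). So
  P(M_{1.77} ≥ 2.28) = 2(1 − Φ(1.7138)) ≈ 0.0866.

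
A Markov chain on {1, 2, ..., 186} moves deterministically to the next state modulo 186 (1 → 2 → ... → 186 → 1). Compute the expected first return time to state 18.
E[T_18 | X_0 = 18] = 186

The chain cycles deterministically, so starting at state 18 it returns in exactly 186 steps. Equivalently, the stationary distribution is uniform π_j = 1/186 for every state j, so by Kac's formula E[T_18] = 1/π_18 = 186.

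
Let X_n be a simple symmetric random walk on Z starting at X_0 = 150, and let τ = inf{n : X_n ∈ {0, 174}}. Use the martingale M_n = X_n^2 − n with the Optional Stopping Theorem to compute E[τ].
E[τ] = 3600

M_n = X_n^2 − n is a martingale (since E[X_{n+1}^2 | F_n] = X_n^2 + 1). By OST (τ has finite mean in a bounded region), E[M_τ] = E[M_0] = X_0^2 − 0 = 150^2 = 22500. Also E[M_τ] = E[X_τ^2] − E[τ]. The walk exits at 0 or 174, with P(hit 174 first) = 150/174, so E[X_τ^2] = 174^2 · 150/174 + 0 = 26100. Thus E[τ] = E[X_τ^2] − E[M_τ] = 26100 − 22500 = 3600 = 150(174 − 150) = 3600.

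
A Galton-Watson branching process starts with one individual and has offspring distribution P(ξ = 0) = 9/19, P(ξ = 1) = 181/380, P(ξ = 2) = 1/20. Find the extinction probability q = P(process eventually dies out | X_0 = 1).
q = 1

Mean offspring μ = 0·9/19 + 1·181/380 + 2·1/20 = 219/380 ≤ 1. For μ ≤ 1 with offspring not concentrated at 1, the Galton-Watson process goes extinct almost surely, so q = 1.
(Algebraic check: The pgf is f(s) = 9/19 + 181/380·s + 1/20·s². The extinction probability q is the smallest fixed point of f in [0, 1]. Setting s = f(s):
  1/20·s² + (181/380 − 1)·s + 9/19 = 0
  1/20·s² − (9/19 + 1/20)·s + 9/19 = 0
which factors as (s − 1)·(1/20·s − 9/19) = 0, giving roots s = 1 and s = (9/19)/(1/20) = 180/19. Since 180/19 ≥ 1, the smallest root in [0, 1] is s = 1.)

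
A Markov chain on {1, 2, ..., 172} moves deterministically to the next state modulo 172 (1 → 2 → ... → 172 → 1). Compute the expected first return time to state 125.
E[T_125 | X_0 = 125] = 172

The chain cycles deterministically, so starting at state 125 it returns in exactly 172 steps. Equivalently, the stationary distribution is uniform π_j = 1/172 for every state j, so by Kac's formula E[T_125] = 1/π_125 = 172.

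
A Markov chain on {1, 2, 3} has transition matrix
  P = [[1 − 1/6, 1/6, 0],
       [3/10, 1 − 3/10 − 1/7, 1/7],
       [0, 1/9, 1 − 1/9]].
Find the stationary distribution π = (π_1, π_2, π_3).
π = (63/143, 35/143, 45/143)

This is a birth-death chain on three states, which satisfies detailed balance: π_1 · P_{12} = π_2 · P_{21} and π_2 · P_{23} = π_3 · P_{32}.
From π_1 · 1/6 = π_2 · 3/10: π_2/π_1 = (1/6)/(3/10) = 5/9.
From π_2 · 1/7 = π_3 · 1/9: π_3/π_2 = (1/7)/(1/9) = 9/7.
Take π_1 proportional to 1; then unnormalized π = (1, 5/9, 5/7). Normalize by dividing by the sum 143/63:
  π = (63/143, 35/143, 45/143).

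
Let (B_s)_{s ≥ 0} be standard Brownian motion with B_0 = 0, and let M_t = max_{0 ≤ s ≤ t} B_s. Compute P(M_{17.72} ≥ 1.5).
P(M_{17.72} ≥ 1.5) = 2·P(B_{17.72} ≥ 1.5) = 2(1 − Φ(1.5/√17.72)) ≈ 0.7216

By the reflection principle for Brownian motion, P(M_t ≥ a) = 2 · P(B_t ≥ a) for a ≥ 0. Since B_t ~ N(0, t), P(B_t ≥ 1.5) = 1 − Φ(1.5/√t) = 1 − Φ(1.5/√17.72) = 1 − Φ(0.3563). So
  P(M_{17.72} ≥ 1.5) = 2(1 − Φ(0.3563)) ≈ 0.7216.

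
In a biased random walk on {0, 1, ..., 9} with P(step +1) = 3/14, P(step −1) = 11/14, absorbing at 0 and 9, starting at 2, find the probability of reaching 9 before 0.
P(hit 9 before 0) = (1 − (11/3)^2) / (1 − (11/3)^9) = 30618/294741001

Let u_k denote P(reach 9 before 0 | start at k). Boundary: u_0 = 0, u_9 = 1. Recurrence: u_k = 3/14·u_{k+1} + 11/14·u_{k-1} for 1 ≤ k ≤ 8. Try u_k = A + B·r^k with r = q/p = (11/14)/(3/14) = 11/3. Substitution satisfies the recurrence; boundary conditions give:
  u_k = (1 − r^k) / (1 − r^N) = (1 − (11/3)^2) / (1 − (11/3)^9) = 30618/294741001.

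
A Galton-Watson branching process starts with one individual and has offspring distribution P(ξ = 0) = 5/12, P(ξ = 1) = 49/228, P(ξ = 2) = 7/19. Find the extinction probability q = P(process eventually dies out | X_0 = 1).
q = 1

Mean offspring μ = 0·5/12 + 1·49/228 + 2·7/19 = 217/228 ≤ 1. For μ ≤ 1 with offspring not concentrated at 1, the Galton-Watson process goes extinct almost surely, so q = 1.
(Algebraic check: The pgf is f(s) = 5/12 + 49/228·s + 7/19·s². The extinction probability q is the smallest fixed point of f in [0, 1]. Setting s = f(s):
  7/19·s² + (49/228 − 1)·s + 5/12 = 0
  7/19·s² − (5/12 + 7/19)·s + 5/12 = 0
which factors as (s − 1)·(7/19·s − 5/12) = 0, giving roots s = 1 and s = (5/12)/(7/19) = 95/84. Since 95/84 ≥ 1, the smallest root in [0, 1] is s = 1.)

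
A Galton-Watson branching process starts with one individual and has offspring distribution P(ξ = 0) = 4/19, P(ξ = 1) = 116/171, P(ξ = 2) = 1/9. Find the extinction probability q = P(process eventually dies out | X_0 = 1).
q = 1

Mean offspring μ = 0·4/19 + 1·116/171 + 2·1/9 = 154/171 ≤ 1. For μ ≤ 1 with offspring not concentrated at 1, the Galton-Watson process goes extinct almost surely, so q = 1.
(Algebraic check: The pgf is f(s) = 4/19 + 116/171·s + 1/9·s². The extinction probability q is the smallest fixed point of f in [0, 1]. Setting s = f(s):
  1/9·s² + (116/171 − 1)·s + 4/19 = 0
  1/9·s² − (4/19 + 1/9)·s + 4/19 = 0
which factors as (s − 1)·(1/9·s − 4/19) = 0, giving roots s = 1 and s = (4/19)/(1/9) = 36/19. Since 36/19 ≥ 1, the smallest root in [0, 1] is s = 1.)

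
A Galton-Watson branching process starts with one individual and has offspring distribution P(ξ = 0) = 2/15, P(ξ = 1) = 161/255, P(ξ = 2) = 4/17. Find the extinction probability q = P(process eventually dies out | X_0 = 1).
q = 17/30

The pgf is f(s) = 2/15 + 161/255·s + 4/17·s². The extinction probability q is the smallest fixed point of f in [0, 1]. Setting s = f(s):
  4/17·s² + (161/255 − 1)·s + 2/15 = 0
  4/17·s² − (2/15 + 4/17)·s + 2/15 = 0
which factors as (s − 1)·(4/17·s − 2/15) = 0, giving roots s = 1 and s = (2/15)/(4/17) = 17/30.
Mean offspring μ = 161/255 + 2·4/17 = 281/255 > 1 (supercritical), so q < 1. The extinction probability is the smaller root: q = (2/15)/(4/17) = 17/30.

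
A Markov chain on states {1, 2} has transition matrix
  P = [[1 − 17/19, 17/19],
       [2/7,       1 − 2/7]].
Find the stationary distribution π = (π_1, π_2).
π_1 = 38/157, π_2 = 119/157

Solve πP = π with π_1 + π_2 = 1. From πP = π: π_1 · (1 − 17/19) + π_2 · 2/7 = π_1 ⇒ π_2 · 2/7 = π_1 · 17/19 ⇒ π_2/π_1 = (17/19)/(2/7) = 119/38. Together with π_1 + π_2 = 1:
  π_1 = (2/7)/(17/19 + 2/7) = (2/7)/(157/133) = 38/157,
  π_2 = (17/19)/(17/19 + 2/7) = (17/19)/(157/133) = 119/157.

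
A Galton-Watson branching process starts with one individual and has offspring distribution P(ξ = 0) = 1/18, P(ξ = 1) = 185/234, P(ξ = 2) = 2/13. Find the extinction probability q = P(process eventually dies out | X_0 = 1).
q = 13/36

The pgf is f(s) = 1/18 + 185/234·s + 2/13·s². The extinction probability q is the smallest fixed point of f in [0, 1]. Setting s = f(s):
  2/13·s² + (185/234 − 1)·s + 1/18 = 0
  2/13·s² − (1/18 + 2/13)·s + 1/18 = 0
which factors as (s − 1)·(2/13·s − 1/18) = 0, giving roots s = 1 and s = (1/18)/(2/13) = 13/36.
Mean offspring μ = 185/234 + 2·2/13 = 257/234 > 1 (supercritical), so q < 1. The extinction probability is the smaller root: q = (1/18)/(2/13) = 13/36.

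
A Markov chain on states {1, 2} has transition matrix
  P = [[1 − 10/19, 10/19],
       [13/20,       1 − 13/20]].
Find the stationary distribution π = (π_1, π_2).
π_1 = 247/447, π_2 = 200/447

Solve πP = π with π_1 + π_2 = 1. From πP = π: π_1 · (1 − 10/19) + π_2 · 13/20 = π_1 ⇒ π_2 · 13/20 = π_1 · 10/19 ⇒ π_2/π_1 = (10/19)/(13/20) = 200/247. Together with π_1 + π_2 = 1:
  π_1 = (13/20)/(10/19 + 13/20) = (13/20)/(447/380) = 247/447,
  π_2 = (10/19)/(10/19 + 13/20) = (10/19)/(447/380) = 200/447.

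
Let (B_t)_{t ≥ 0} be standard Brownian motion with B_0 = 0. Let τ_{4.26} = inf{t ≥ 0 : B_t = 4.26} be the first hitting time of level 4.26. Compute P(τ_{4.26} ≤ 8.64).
P(τ_{4.26} ≤ 8.64) = 2(1 − Φ(4.26/√8.64)) = 2(1 − Φ(1.4493)) ≈ 0.1473

By the reflection principle for standard BM, P(τ_b ≤ t) = 2 · P(B_t ≥ b). Since B_t ~ N(0, t), P(B_t ≥ 4.26) = 1 − Φ(4.26/√t) = 1 − Φ(4.26/√8.64) = 1 − Φ(1.4493) ≈ 0.07363. Doubling: P(τ_{4.26} ≤ 8.64) ≈ 2 · 0.07363 = 0.14726 ≈ 0.1473.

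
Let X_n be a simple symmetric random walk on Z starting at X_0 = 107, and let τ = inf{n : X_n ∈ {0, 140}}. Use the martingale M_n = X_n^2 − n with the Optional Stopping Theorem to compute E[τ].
E[τ] = 3531

M_n = X_n^2 − n is a martingale (since E[X_{n+1}^2 | F_n] = X_n^2 + 1). By OST (τ has finite mean in a bounded region), E[M_τ] = E[M_0] = X_0^2 − 0 = 107^2 = 11449. Also E[M_τ] = E[X_τ^2] − E[τ]. The walk exits at 0 or 140, with P(hit 140 first) = 107/140, so E[X_τ^2] = 140^2 · 107/140 + 0 = 14980. Thus E[τ] = E[X_τ^2] − E[M_τ] = 14980 − 11449 = 3531 = 107(140 − 107) = 3531.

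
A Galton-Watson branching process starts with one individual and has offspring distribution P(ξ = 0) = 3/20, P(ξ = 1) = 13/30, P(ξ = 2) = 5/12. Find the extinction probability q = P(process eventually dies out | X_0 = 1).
q = 9/25

The pgf is f(s) = 3/20 + 13/30·s + 5/12·s². The extinction probability q is the smallest fixed point of f in [0, 1]. Setting s = f(s):
  5/12·s² + (13/30 − 1)·s + 3/20 = 0
  5/12·s² − (3/20 + 5/12)·s + 3/20 = 0
which factors as (s − 1)·(5/12·s − 3/20) = 0, giving roots s = 1 and s = (3/20)/(5/12) = 9/25.
Mean offspring μ = 13/30 + 2·5/12 = 19/15 > 1 (supercritical), so q < 1. The extinction probability is the smaller root: q = (3/20)/(5/12) = 9/25.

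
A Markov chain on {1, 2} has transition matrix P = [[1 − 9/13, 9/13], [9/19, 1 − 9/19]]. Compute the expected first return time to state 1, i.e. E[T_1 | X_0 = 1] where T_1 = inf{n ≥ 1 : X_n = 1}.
E[T_1 | X_0 = 1] = 1/π_1 = 32/13

For an irreducible recurrent Markov chain with stationary distribution π, E[T_i | X_0 = i] = 1/π_i (Kac's formula). Here π_1 = (9/19)/(9/13 + 9/19) = (9/19)/(288/247) = 13/32, so E[T_1 | X_0 = 1] = 1/π_1 = (9/13 + 9/19)/(9/19) = (288/247)/(9/19) = 32/13.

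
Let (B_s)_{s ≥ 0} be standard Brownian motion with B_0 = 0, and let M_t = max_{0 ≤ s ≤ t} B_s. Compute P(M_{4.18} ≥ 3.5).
P(M_{4.18} ≥ 3.5) = 2·P(B_{4.18} ≥ 3.5) = 2(1 − Φ(3.5/√4.18)) ≈ 0.0869

By the reflection principle for Brownian motion, P(M_t ≥ a) = 2 · P(B_t ≥ a) for a ≥ 0. Since B_t ~ N(0, t), P(B_t ≥ 3.5) = 1 − Φ(3.5/√t) = 1 − Φ(3.5/√4.18) = 1 − Φ(1.7119). So
  P(M_{4.18} ≥ 3.5) = 2(1 − Φ(1.7119)) ≈ 0.0869.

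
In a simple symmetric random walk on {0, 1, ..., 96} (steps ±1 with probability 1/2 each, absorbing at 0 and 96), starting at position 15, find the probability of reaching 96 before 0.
P(hit 96 before 0) = 15/96 = 5/32

Let u_k = P(hit 96 before 0 | start at k). Then u_0 = 0, u_96 = 1, and u_k = u_{k-1}/2 + u_{k+1}/2 for 1 ≤ k ≤ 95. This harmonic recurrence is solved by u_k = k/96, giving u_15 = 15/96 = 5/32.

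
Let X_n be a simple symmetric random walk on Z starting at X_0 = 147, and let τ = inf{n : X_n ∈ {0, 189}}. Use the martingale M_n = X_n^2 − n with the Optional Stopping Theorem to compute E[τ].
E[τ] = 6174

M_n = X_n^2 − n is a martingale (since E[X_{n+1}^2 | F_n] = X_n^2 + 1). By OST (τ has finite mean in a bounded region), E[M_τ] = E[M_0] = X_0^2 − 0 = 147^2 = 21609. Also E[M_τ] = E[X_τ^2] − E[τ]. The walk exits at 0 or 189, with P(hit 189 first) = 147/189, so E[X_τ^2] = 189^2 · 147/189 + 0 = 27783. Thus E[τ] = E[X_τ^2] − E[M_τ] = 27783 − 21609 = 6174 = 147(189 − 147) = 6174.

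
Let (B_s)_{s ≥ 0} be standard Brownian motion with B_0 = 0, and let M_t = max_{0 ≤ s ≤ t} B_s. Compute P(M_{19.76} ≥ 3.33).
P(M_{19.76} ≥ 3.33) = 2·P(B_{19.76} ≥ 3.33) = 2(1 − Φ(3.33/√19.76)) ≈ 0.4538

By the reflection principle for Brownian motion, P(M_t ≥ a) = 2 · P(B_t ≥ a) for a ≥ 0. Since B_t ~ N(0, t), P(B_t ≥ 3.33) = 1 − Φ(3.33/√t) = 1 − Φ(3.33/√19.76) = 1 − Φ(0.7491). So
  P(M_{19.76} ≥ 3.33) = 2(1 − Φ(0.7491)) ≈ 0.4538.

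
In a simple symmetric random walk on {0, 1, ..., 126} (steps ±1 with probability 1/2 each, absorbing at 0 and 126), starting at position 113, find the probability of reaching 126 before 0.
P(hit 126 before 0) = 113/126

Let u_k = P(hit 126 before 0 | start at k). Then u_0 = 0, u_126 = 1, and u_k = u_{k-1}/2 + u_{k+1}/2 for 1 ≤ k ≤ 125. This harmonic recurrence is solved by u_k = k/126, giving u_113 = 113/126.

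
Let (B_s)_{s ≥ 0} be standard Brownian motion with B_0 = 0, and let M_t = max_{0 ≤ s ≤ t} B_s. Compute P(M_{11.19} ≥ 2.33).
P(M_{11.19} ≥ 2.33) = 2·P(B_{11.19} ≥ 2.33) = 2(1 − Φ(2.33/√11.19)) ≈ 0.4861

By the reflection principle for Brownian motion, P(M_t ≥ a) = 2 · P(B_t ≥ a) for a ≥ 0. Since B_t ~ N(0, t), P(B_t ≥ 2.33) = 1 − Φ(2.33/√t) = 1 − Φ(2.33/√11.19) = 1 − Φ(0.6965). So
  P(M_{11.19} ≥ 2.33) = 2(1 − Φ(0.6965)) ≈ 0.4861.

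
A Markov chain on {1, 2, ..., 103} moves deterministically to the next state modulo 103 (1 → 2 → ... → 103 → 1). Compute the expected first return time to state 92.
E[T_92 | X_0 = 92] = 103

The chain cycles deterministically, so starting at state 92 it returns in exactly 103 steps. Equivalently, the stationary distribution is uniform π_j = 1/103 for every state j, so by Kac's formula E[T_92] = 1/π_92 = 103.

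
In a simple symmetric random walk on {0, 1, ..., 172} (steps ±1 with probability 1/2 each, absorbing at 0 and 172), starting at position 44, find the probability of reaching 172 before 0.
P(hit 172 before 0) = 44/172 = 11/43

Let u_k = P(hit 172 before 0 | start at k). Then u_0 = 0, u_172 = 1, and u_k = u_{k-1}/2 + u_{k+1}/2 for 1 ≤ k ≤ 171. This harmonic recurrence is solved by u_k = k/172, giving u_44 = 44/172 = 11/43.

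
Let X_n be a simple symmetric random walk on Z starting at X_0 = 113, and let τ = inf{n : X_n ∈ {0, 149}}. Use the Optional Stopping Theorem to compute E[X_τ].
E[X_τ] = 113

X_n is a martingale and τ is a bounded-mean stopping time (indeed τ is finite a.s. with bounded expectation since the walk is in a bounded region). By the OST, E[X_τ] = E[X_0] = 113. Equivalently: E[X_τ] = 149 · P(hit 149 first) + 0 · P(hit 0 first) = 149 · (113/149) = 113.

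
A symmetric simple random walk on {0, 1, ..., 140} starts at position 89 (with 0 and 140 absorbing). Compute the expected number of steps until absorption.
E[τ | X_0 = 89] = 4539

Let v_k = E[τ | X_0 = k]. Boundary: v_0 = v_140 = 0. Recurrence: v_k = 1 + (v_{k-1} + v_{k+1})/2 for 1 ≤ k ≤ 139. The particular solution to v_k − (v_{k-1} + v_{k+1})/2 = 1 is v_k = −k^2. Adding homogeneous solution A + B k and matching boundaries gives v_k = k (140 − k). Substituting k = 89: v_89 = 89 · 51 = 4539.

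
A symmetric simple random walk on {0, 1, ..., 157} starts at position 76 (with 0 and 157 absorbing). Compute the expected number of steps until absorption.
E[τ | X_0 = 76] = 6156

Let v_k = E[τ | X_0 = k]. Boundary: v_0 = v_157 = 0. Recurrence: v_k = 1 + (v_{k-1} + v_{k+1})/2 for 1 ≤ k ≤ 156. The particular solution to v_k − (v_{k-1} + v_{k+1})/2 = 1 is v_k = −k^2. Adding homogeneous solution A + B k and matching boundaries gives v_k = k (157 − k). Substituting k = 76: v_76 = 76 · 81 = 6156.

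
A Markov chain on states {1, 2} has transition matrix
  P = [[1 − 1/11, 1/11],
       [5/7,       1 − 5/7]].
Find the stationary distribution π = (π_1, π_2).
π_1 = 55/62, π_2 = 7/62

Solve πP = π with π_1 + π_2 = 1. From πP = π: π_1 · (1 − 1/11) + π_2 · 5/7 = π_1 ⇒ π_2 · 5/7 = π_1 · 1/11 ⇒ π_2/π_1 = (1/11)/(5/7) = 7/55. Together with π_1 + π_2 = 1:
  π_1 = (5/7)/(1/11 + 5/7) = (5/7)/(62/77) = 55/62,
  π_2 = (1/11)/(1/11 + 5/7) = (1/11)/(62/77) = 7/62.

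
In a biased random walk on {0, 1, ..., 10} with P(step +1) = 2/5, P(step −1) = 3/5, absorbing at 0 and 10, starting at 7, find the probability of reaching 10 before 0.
P(hit 10 before 0) = (1 − (3/2)^7) / (1 − (3/2)^10) = 16472/58025

Let u_k denote P(reach 10 before 0 | start at k). Boundary: u_0 = 0, u_10 = 1. Recurrence: u_k = 2/5·u_{k+1} + 3/5·u_{k-1} for 1 ≤ k ≤ 9. Try u_k = A + B·r^k with r = q/p = (3/5)/(2/5) = 3/2. Substitution satisfies the recurrence; boundary conditions give:
  u_k = (1 − r^k) / (1 − r^N) = (1 − (3/2)^7) / (1 − (3/2)^10) = 16472/58025.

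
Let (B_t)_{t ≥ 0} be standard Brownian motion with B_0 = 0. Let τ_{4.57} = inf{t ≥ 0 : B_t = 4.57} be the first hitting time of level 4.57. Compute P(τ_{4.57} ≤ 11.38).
P(τ_{4.57} ≤ 11.38) = 2(1 − Φ(4.57/√11.38)) = 2(1 − Φ(1.3547)) ≈ 0.1755

By the reflection principle for standard BM, P(τ_b ≤ t) = 2 · P(B_t ≥ b). Since B_t ~ N(0, t), P(B_t ≥ 4.57) = 1 − Φ(4.57/√t) = 1 − Φ(4.57/√11.38) = 1 − Φ(1.3547) ≈ 0.08776. Doubling: P(τ_{4.57} ≤ 11.38) ≈ 2 · 0.08776 = 0.17552 ≈ 0.1755.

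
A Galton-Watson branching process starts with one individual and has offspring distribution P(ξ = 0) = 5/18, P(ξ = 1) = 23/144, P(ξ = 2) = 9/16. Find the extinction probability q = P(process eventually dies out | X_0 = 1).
q = 40/81

The pgf is f(s) = 5/18 + 23/144·s + 9/16·s². The extinction probability q is the smallest fixed point of f in [0, 1]. Setting s = f(s):
  9/16·s² + (23/144 − 1)·s + 5/18 = 0
  9/16·s² − (5/18 + 9/16)·s + 5/18 = 0
which factors as (s − 1)·(9/16·s − 5/18) = 0, giving roots s = 1 and s = (5/18)/(9/16) = 40/81.
Mean offspring μ = 23/144 + 2·9/16 = 185/144 > 1 (supercritical), so q < 1. The extinction probability is the smaller root: q = (5/18)/(9/16) = 40/81.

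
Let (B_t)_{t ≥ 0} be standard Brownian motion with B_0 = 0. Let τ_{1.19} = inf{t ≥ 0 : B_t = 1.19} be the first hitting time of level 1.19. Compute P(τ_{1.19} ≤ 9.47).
P(τ_{1.19} ≤ 9.47) = 2(1 − Φ(1.19/√9.47)) = 2(1 − Φ(0.3867)) ≈ 0.6990

By the reflection principle for standard BM, P(τ_b ≤ t) = 2 · P(B_t ≥ b). Since B_t ~ N(0, t), P(B_t ≥ 1.19) = 1 − Φ(1.19/√t) = 1 − Φ(1.19/√9.47) = 1 − Φ(0.3867) ≈ 0.34949. Doubling: P(τ_{1.19} ≤ 9.47) ≈ 2 · 0.34949 = 0.69898 ≈ 0.6990.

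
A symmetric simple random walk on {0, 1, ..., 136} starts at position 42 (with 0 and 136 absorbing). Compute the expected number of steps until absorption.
E[τ | X_0 = 42] = 3948

Let v_k = E[τ | X_0 = k]. Boundary: v_0 = v_136 = 0. Recurrence: v_k = 1 + (v_{k-1} + v_{k+1})/2 for 1 ≤ k ≤ 135. The particular solution to v_k − (v_{k-1} + v_{k+1})/2 = 1 is v_k = −k^2. Adding homogeneous solution A + B k and matching boundaries gives v_k = k (136 − k). Substituting k = 42: v_42 = 42 · 94 = 3948.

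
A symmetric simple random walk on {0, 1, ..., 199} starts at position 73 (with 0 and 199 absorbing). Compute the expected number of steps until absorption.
E[τ | X_0 = 73] = 9198

Let v_k = E[τ | X_0 = k]. Boundary: v_0 = v_199 = 0. Recurrence: v_k = 1 + (v_{k-1} + v_{k+1})/2 for 1 ≤ k ≤ 198. The particular solution to v_k − (v_{k-1} + v_{k+1})/2 = 1 is v_k = −k^2. Adding homogeneous solution A + B k and matching boundaries gives v_k = k (199 − k). Substituting k = 73: v_73 = 73 · 126 = 9198.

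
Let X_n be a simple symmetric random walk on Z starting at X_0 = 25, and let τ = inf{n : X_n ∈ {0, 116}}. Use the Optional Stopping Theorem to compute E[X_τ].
E[X_τ] = 25

X_n is a martingale and τ is a bounded-mean stopping time (indeed τ is finite a.s. with bounded expectation since the walk is in a bounded region). By the OST, E[X_τ] = E[X_0] = 25. Equivalently: E[X_τ] = 116 · P(hit 116 first) + 0 · P(hit 0 first) = 116 · (25/116) = 25.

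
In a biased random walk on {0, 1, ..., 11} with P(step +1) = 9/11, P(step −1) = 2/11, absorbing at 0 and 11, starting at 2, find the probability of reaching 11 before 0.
P(hit 11 before 0) = (1 − (2/9)^2) / (1 − (2/9)^11) = 4261625379/4483008223

Let u_k denote P(reach 11 before 0 | start at k). Boundary: u_0 = 0, u_11 = 1. Recurrence: u_k = 9/11·u_{k+1} + 2/11·u_{k-1} for 1 ≤ k ≤ 10. Try u_k = A + B·r^k with r = q/p = (2/11)/(9/11) = 2/9. Substitution satisfies the recurrence; boundary conditions give:
  u_k = (1 − r^k) / (1 − r^N) = (1 − (2/9)^2) / (1 − (2/9)^11) = 4261625379/4483008223.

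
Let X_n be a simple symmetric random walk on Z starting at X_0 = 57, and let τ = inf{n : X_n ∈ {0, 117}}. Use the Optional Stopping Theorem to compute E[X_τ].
E[X_τ] = 57

X_n is a martingale and τ is a bounded-mean stopping time (indeed τ is finite a.s. with bounded expectation since the walk is in a bounded region). By the OST, E[X_τ] = E[X_0] = 57. Equivalently: E[X_τ] = 117 · P(hit 117 first) + 0 · P(hit 0 first) = 117 · (57/117) = 57.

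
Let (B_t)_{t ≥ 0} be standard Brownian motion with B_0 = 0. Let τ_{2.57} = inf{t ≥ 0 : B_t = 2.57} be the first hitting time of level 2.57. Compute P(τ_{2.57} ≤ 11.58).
P(τ_{2.57} ≤ 11.58) = 2(1 − Φ(2.57/√11.58)) = 2(1 − Φ(0.7552)) ≈ 0.4501

By the reflection principle for standard BM, P(τ_b ≤ t) = 2 · P(B_t ≥ b). Since B_t ~ N(0, t), P(B_t ≥ 2.57) = 1 − Φ(2.57/√t) = 1 − Φ(2.57/√11.58) = 1 − Φ(0.7552) ≈ 0.22506. Doubling: P(τ_{2.57} ≤ 11.58) ≈ 2 · 0.22506 = 0.45012 ≈ 0.4501.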